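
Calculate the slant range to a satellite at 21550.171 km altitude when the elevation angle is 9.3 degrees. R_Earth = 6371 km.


h = 21550.171 km, el = 9.3 deg
d = -R_E*sin(el) + sqrt((R_E*sin(el))^2 + 2*R_E*h + h^2)
d = -6371.0000*sin(0.1623156) + sqrt((6371.0000*0.1616038)^2 + 2*6371.0000*21550.171 + 21550.171^2)
d = 26174.5059 km

26174.5059 km


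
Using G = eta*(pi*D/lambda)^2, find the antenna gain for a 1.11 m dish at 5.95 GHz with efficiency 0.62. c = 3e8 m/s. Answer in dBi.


lambda = c/f = 3e8 / 5.95e+09 = 0.05042017 m
G = eta*(pi*D/lambda)^2 = 0.62*(pi*1.11/0.05042017)^2
G = 2965.7109 (linear)
G = 10*log10(2965.7109) = 34.7213 dBi

34.7213 dBi


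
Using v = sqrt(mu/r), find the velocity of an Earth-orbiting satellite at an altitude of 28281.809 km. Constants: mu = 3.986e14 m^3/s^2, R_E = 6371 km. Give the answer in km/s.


r = R_E + alt = 6371.0 + 28281.809 = 34652.8090 km = 3.4652809e+07 m
v = sqrt(mu/r) = sqrt(3.986e14 / 3.4652809e+07) = 3391.5594 m/s = 3.3916 km/s

3.3916 km/s


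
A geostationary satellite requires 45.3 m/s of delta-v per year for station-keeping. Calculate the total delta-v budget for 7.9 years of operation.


dV = rate * years = 45.3 * 7.9
dV = 357.8700 m/s

357.8700 m/s


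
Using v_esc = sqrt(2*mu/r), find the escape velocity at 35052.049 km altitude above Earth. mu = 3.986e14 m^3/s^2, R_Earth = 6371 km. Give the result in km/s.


r = 6371.0 + 35052.049 = 41423.0490 km = 4.1423049e+07 m
v_esc = sqrt(2*mu/r) = sqrt(2*3.986e14 / 4.1423049e+07)
v_esc = 4386.9493 m/s = 4.3869 km/s

4.3869 km/s


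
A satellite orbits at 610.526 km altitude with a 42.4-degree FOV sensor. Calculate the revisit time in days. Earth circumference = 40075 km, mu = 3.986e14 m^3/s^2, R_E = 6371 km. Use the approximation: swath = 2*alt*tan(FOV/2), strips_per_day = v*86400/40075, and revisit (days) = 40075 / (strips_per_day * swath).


swath = 2*610.526*tan(0.3700098) = 473.6149 km
v = sqrt(mu/r) = 7556.0264 m/s = 7.5560 km/s
strips/day = v*86400/40075 = 7.5560*86400/40075 = 16.2905
coverage/day = strips * swath = 16.2905 * 473.6149 = 7715.4098 km
revisit = 40075 / 7715.4098 = 5.1942 days

5.1942 days


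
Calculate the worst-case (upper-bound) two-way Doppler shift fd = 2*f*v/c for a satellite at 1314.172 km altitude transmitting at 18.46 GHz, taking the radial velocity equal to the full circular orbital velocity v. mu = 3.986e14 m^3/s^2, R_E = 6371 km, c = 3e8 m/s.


r = 7.685172e+06 m
v = sqrt(mu/r) = 7201.8132 m/s (worst-case radial velocity)
f = 18.46 GHz = 1.846e+10 Hz
fd = 2*f*v/c = 2*1.846e+10*7201.8132/3.0e+08
fd = 886303.1420 Hz

886303.1420 Hz


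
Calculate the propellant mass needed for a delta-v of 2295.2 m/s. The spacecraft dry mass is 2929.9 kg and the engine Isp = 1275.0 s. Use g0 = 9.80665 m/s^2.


ve = Isp * g0 = 1275.0 * 9.80665 = 12503.478750 m/s
mass ratio = exp(dv/ve) = exp(2295.2/12503.478750) = 1.20149296
m_prop = m_dry * (mr - 1) = 2929.9 * (1.20149296 - 1)
m_prop = 590.3542 kg

590.3542 kg


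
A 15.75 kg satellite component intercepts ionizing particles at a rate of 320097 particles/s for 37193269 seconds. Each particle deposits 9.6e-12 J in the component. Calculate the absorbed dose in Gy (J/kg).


Total energy deposited = rate * time * E_per
  = 320097 * 37193269 * 9.6e-12 = 114.2924 J
Dose = E_total / mass = 114.2924 / 15.75
Dose = 7.2567 Gy

7.2567 Gy


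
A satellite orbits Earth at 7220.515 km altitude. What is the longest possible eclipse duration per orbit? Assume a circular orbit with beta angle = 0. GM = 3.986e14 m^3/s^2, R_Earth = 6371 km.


r = 13591.5150 km
T = 262.8220 min
Eclipse fraction = arcsin(R_E/r)/pi = arcsin(6371.0000/13591.5150)/pi
= arcsin(0.4687483)/pi = 0.1552949
Eclipse duration = 0.1552949 * 262.8220 = 40.8149 min

40.8149 minutes


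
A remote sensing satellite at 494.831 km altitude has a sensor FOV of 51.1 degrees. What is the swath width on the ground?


FOV = 51.1 deg = 0.8918632 rad
swath = 2 * alt * tan(FOV/2) = 2 * 494.831 * tan(0.4459316)
swath = 2 * 494.831 * 0.4780472
swath = 473.1051 km

473.1051 km


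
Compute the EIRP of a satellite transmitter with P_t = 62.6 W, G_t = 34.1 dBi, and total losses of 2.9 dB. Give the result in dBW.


Pt = 62.6 W = 17.9657 dBW
EIRP = Pt_dBW + Gt - losses = 17.9657 + 34.1 - 2.9 = 49.1657 dBW

49.1657 dBW


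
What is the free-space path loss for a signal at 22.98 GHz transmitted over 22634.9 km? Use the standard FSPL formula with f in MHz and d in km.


f = 22.98 GHz = 22980.0000 MHz
d = 22634.9 km
FSPL = 32.44 + 20*log10(22980.0000) + 20*log10(22634.9)
FSPL = 32.44 + 87.2270 + 87.0956
FSPL = 206.7626 dB

206.7626 dB


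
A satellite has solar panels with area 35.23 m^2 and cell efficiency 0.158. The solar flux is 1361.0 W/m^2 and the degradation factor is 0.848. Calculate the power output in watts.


P = area * eta * S * degradation
P = 35.23 * 0.158 * 1361.0 * 0.848
P = 6424.2689 W

6424.2689 W


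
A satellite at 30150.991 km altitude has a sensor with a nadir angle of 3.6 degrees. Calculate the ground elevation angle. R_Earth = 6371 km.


r = R_E + alt = 36521.9910 km
Law of sines in the satellite / Earth-center / ground-point triangle:
  sin(nadir)/R_E = sin(90 + el)/r  =>  cos(el) = (r/R_E)*sin(nadir)
cos(el) = (36521.9910 / 6371.0000) * sin(3.6 deg) = 0.359949
el = arccos(0.359949) = 68.9029 deg
(Earth-central angle = 90 - nadir - el = 17.4971 deg)

68.9029 degrees


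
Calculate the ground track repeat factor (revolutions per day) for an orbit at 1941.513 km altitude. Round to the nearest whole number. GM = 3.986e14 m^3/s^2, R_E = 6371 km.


r = 8.312513e+06 m
T = 2*pi*sqrt(r^3/mu) = 7542.4029 s = 125.7067 min
revs/day = 1440 / 125.7067 = 11.4552
Rounded: 11 revolutions per day

11 revolutions per day


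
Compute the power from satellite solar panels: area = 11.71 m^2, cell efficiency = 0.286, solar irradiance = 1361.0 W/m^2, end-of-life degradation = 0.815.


P = area * eta * S * degradation
P = 11.71 * 0.286 * 1361.0 * 0.815
P = 3714.8276 W

3714.8276 W


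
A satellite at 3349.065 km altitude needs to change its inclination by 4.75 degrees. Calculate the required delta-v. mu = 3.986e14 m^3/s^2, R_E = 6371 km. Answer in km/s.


r = 9720.0650 km = 9.720065e+06 m
V = sqrt(mu/r) = 6403.7455 m/s
di = 4.75 deg = 0.08290314 rad
dV = 2*V*sin(di/2) = 2*6403.7455*sin(0.04145157)
dV = 530.7386 m/s = 0.5307386 km/s

0.5307 km/s


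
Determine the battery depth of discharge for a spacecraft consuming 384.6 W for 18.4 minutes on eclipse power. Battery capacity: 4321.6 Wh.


E_used = P * t / 60 = 384.6 * 18.4 / 60 = 117.9440 Wh
DOD = E_used / E_total * 100 = 117.9440 / 4321.6 * 100
DOD = 2.7292 %

2.7292 %


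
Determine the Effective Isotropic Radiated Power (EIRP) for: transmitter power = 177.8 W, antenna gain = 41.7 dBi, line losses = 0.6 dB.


Pt = 177.8 W = 22.4993 dBW
EIRP = Pt_dBW + Gt - losses = 22.4993 + 41.7 - 0.6 = 63.5993 dBW

63.5993 dBW


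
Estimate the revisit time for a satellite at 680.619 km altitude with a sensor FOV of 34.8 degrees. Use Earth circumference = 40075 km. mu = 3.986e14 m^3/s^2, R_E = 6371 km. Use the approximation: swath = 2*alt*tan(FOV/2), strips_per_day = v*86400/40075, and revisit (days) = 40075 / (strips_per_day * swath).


swath = 2*680.619*tan(0.3036873) = 426.5861 km
v = sqrt(mu/r) = 7518.3792 m/s = 7.5184 km/s
strips/day = v*86400/40075 = 7.5184*86400/40075 = 16.2093
coverage/day = strips * swath = 16.2093 * 426.5861 = 6914.6654 km
revisit = 40075 / 6914.6654 = 5.7957 days

5.7957 days


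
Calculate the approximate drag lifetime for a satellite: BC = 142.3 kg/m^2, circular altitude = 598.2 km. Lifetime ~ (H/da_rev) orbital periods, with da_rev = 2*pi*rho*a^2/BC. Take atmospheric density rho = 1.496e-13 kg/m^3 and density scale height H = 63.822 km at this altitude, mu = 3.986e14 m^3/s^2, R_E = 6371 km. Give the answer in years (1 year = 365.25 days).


a = R_E + alt = 6969.2000 km = 6.9692e+06 m
da_rev = 2*pi*rho*a^2/BC = 2*pi*1.496e-13*(6.9692e+06)^2/142.3 = 0.320828114 m per revolution
N = H/da_rev = 63822.0000 m / 0.320828114 m = 198928.9507 revolutions
P = 2*pi*sqrt(a^3/mu) = 5790.0940 s
lifetime = N*P = 198928.9507 * 5790.0940 = 1.1518173e+09 s = 13331.2190 days
years = 13331.2190 / 365.25 = 36.4989 years

36.4989 years


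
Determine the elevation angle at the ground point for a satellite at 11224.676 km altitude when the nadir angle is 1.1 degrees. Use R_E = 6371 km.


r = R_E + alt = 17595.6760 km
Law of sines in the satellite / Earth-center / ground-point triangle:
  sin(nadir)/R_E = sin(90 + el)/r  =>  cos(el) = (r/R_E)*sin(nadir)
cos(el) = (17595.6760 / 6371.0000) * sin(1.1 deg) = 0.05302024
el = arccos(0.05302024) = 86.9607 deg
(Earth-central angle = 90 - nadir - el = 1.9393 deg)

86.9607 degrees


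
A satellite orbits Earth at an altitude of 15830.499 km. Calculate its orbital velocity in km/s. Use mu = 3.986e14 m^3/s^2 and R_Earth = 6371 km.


r = R_E + alt = 6371.0 + 15830.499 = 22201.4990 km = 2.2201499e+07 m
v = sqrt(mu/r) = sqrt(3.986e14 / 2.2201499e+07) = 4237.1857 m/s = 4.2372 km/s

4.2372 km/s


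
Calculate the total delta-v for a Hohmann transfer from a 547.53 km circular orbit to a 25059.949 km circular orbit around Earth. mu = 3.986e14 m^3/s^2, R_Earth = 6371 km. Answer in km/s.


r1 = 6918.5300 km = 6.91853e+06 m
r2 = 31430.9490 km = 3.1430949e+07 m
dv1 = sqrt(mu/r1)*(sqrt(2*r2/(r1+r2)) - 1) = 2127.6255 m/s
dv2 = sqrt(mu/r2)*(1 - sqrt(2*r1/(r1+r2))) = 1422.0421 m/s
total dv = |dv1| + |dv2| = 2127.6255 + 1422.0421 = 3549.6676 m/s = 3.5497 km/s

3.5497 km/s


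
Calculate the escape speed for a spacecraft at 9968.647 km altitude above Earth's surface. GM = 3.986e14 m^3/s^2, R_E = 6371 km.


r = 6371.0 + 9968.647 = 16339.6470 km = 1.6339647e+07 m
v_esc = sqrt(2*mu/r) = sqrt(2*3.986e14 / 1.6339647e+07)
v_esc = 6984.9341 m/s = 6.9849 km/s

6.9849 km/s


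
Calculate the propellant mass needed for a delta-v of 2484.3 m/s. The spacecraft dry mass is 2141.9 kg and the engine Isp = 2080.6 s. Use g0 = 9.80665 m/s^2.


ve = Isp * g0 = 2080.6 * 9.80665 = 20403.715990 m/s
mass ratio = exp(dv/ve) = exp(2484.3/20403.715990) = 1.12947987
m_prop = m_dry * (mr - 1) = 2141.9 * (1.12947987 - 1)
m_prop = 277.3329 kg

277.3329 kg


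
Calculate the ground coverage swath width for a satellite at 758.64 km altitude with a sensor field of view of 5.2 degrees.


FOV = 5.2 deg = 0.09075712 rad
swath = 2 * alt * tan(FOV/2) = 2 * 758.64 * tan(0.04537856)
swath = 2 * 758.64 * 0.04540973
swath = 68.8993 km

68.8993 km


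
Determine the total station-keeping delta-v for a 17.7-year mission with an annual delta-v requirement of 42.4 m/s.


dV = rate * years = 42.4 * 17.7
dV = 750.4800 m/s

750.4800 m/s


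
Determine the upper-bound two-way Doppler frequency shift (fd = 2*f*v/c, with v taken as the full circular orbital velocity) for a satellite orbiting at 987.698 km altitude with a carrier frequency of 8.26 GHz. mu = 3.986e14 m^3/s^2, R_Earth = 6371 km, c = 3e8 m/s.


r = 7.358698e+06 m
v = sqrt(mu/r) = 7359.8363 m/s (worst-case radial velocity)
f = 8.26 GHz = 8.26e+09 Hz
fd = 2*f*v/c = 2*8.26e+09*7359.8363/3.0e+08
fd = 405281.6546 Hz

405281.6546 Hz


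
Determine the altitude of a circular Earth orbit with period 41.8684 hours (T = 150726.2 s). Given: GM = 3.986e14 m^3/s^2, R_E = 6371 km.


T = 150726.2 s
r = (mu*T^2/(4*pi^2))^(1/3) = (3.986e14 * 150726.2^2 / (4*pi^2))^(1/3)
r = 6.1214131e+07 m = 61214.1306 km
alt = r - R_E = 61214.1306 - 6371 = 54843.1306 km

54843.1306 km


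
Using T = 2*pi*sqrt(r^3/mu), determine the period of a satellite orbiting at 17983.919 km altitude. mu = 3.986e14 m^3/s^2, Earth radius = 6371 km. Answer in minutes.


r = 24354.9190 km = 2.4354919e+07 m
T = 2*pi*sqrt(r^3/mu) = 2*pi*sqrt(1.4446414e+22 / 3.986e14)
T = 37826.0729 s = 630.4345 min

630.4345 minutes


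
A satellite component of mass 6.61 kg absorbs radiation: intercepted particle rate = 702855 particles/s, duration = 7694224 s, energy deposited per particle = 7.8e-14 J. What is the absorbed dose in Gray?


Total energy deposited = rate * time * E_per
  = 702855 * 7694224 * 7.8e-14 = 0.4218181 J
Dose = E_total / mass = 0.4218181 / 6.61
Dose = 0.06381514 Gy

0.0638 Gy


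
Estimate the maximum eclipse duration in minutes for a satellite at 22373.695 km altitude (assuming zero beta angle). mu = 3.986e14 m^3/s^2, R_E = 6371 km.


r = 28744.6950 km
T = 808.3446 min
Eclipse fraction = arcsin(R_E/r)/pi = arcsin(6371.0000/28744.6950)/pi
= arcsin(0.2216409)/pi = 0.07114127
Eclipse duration = 0.07114127 * 808.3446 = 57.5067 min

57.5067 minutes


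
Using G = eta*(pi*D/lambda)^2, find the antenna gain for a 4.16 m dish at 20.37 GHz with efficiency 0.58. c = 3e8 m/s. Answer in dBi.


lambda = c/f = 3e8 / 2.037e+10 = 0.01472754 m
G = eta*(pi*D/lambda)^2 = 0.58*(pi*4.16/0.01472754)^2
G = 456724.1211 (linear)
G = 10*log10(456724.1211) = 56.5965 dBi

56.5965 dBi


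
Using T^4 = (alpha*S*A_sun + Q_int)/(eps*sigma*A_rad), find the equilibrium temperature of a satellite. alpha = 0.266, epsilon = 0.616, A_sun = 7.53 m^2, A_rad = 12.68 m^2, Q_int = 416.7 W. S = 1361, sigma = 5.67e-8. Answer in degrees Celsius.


Numerator = alpha*S*A_sun + Q_int = 0.266*1361*7.53 + 416.7 = 3142.7558 W
Denominator = eps*sigma*A_rad = 0.616*5.67e-8*12.68 = 4.428769e-07 W/K^4
T^4 = 7.0962288e+09 K^4
T = 290.2398 K = 17.0898 C

17.0898 degrees Celsius


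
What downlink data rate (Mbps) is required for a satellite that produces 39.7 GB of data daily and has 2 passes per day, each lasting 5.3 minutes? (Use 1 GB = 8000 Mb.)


total contact time = 2 * 5.3 * 60 = 636.0000 s
data = 39.7 GB = 317600.0000 Mb
rate = 317600.0000 / 636.0000 = 499.3711 Mbps

499.3711 Mbps


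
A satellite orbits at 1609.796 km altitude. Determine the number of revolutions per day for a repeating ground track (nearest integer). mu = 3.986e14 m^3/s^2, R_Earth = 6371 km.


r = 7.980796e+06 m
T = 2*pi*sqrt(r^3/mu) = 7095.4597 s = 118.2577 min
revs/day = 1440 / 118.2577 = 12.1768
Rounded: 12 revolutions per day

12 revolutions per day


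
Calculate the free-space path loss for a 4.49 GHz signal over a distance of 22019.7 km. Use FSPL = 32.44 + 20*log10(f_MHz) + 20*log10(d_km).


f = 4.49 GHz = 4490.0000 MHz
d = 22019.7 km
FSPL = 32.44 + 20*log10(4490.0000) + 20*log10(22019.7)
FSPL = 32.44 + 73.0449 + 86.8562
FSPL = 192.3412 dB

192.3412 dB


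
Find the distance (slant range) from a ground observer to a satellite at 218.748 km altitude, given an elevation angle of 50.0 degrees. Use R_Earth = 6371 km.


h = 218.748 km, el = 50.0 deg
d = -R_E*sin(el) + sqrt((R_E*sin(el))^2 + 2*R_E*h + h^2)
d = -6371.0000*sin(0.8726646) + sqrt((6371.0000*0.7660444)^2 + 2*6371.0000*218.748 + 218.748^2)
d = 282.2934 km

282.2934 km


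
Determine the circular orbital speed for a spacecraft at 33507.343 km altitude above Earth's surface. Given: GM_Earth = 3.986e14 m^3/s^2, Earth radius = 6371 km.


r = R_E + alt = 6371.0 + 33507.343 = 39878.3430 km = 3.9878343e+07 m
v = sqrt(mu/r) = sqrt(3.986e14 / 3.9878343e+07) = 3161.5503 m/s = 3.1616 km/s

3.1616 km/s


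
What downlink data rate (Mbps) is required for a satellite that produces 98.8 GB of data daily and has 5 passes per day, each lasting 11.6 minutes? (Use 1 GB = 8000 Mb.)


total contact time = 5 * 11.6 * 60 = 3480.0000 s
data = 98.8 GB = 790400.0000 Mb
rate = 790400.0000 / 3480.0000 = 227.1264 Mbps

227.1264 Mbps


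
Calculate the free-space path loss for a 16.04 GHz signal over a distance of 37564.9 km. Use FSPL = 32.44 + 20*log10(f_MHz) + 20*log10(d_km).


f = 16.04 GHz = 16040.0000 MHz
d = 37564.9 km
FSPL = 32.44 + 20*log10(16040.0000) + 20*log10(37564.9)
FSPL = 32.44 + 84.1041 + 91.4956
FSPL = 208.0397 dB

208.0397 dB


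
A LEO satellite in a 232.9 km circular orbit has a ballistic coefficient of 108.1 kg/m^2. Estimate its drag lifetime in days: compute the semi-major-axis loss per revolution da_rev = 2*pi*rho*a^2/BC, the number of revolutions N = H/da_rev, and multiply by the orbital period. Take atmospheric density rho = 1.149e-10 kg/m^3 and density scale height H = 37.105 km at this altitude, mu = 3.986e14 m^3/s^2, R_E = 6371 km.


a = R_E + alt = 6603.9000 km = 6.6039e+06 m
da_rev = 2*pi*rho*a^2/BC = 2*pi*1.149e-10*(6.6039e+06)^2/108.1 = 291.256200 m per revolution
N = H/da_rev = 37105.0000 m / 291.256200 m = 127.3964 revolutions
P = 2*pi*sqrt(a^3/mu) = 5340.8693 s
lifetime = N*P = 127.3964 * 5340.8693 = 680407.6845 s = 7.8751 days

7.8751 days


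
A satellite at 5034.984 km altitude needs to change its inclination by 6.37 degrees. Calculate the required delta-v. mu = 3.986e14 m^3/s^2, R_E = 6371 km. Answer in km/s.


r = 11405.9840 km = 1.1405984e+07 m
V = sqrt(mu/r) = 5911.5623 m/s
di = 6.37 deg = 0.1111775 rad
dV = 2*V*sin(di/2) = 2*5911.5623*sin(0.05558874)
dV = 656.8941 m/s = 0.6568941 km/s

0.6569 km/s


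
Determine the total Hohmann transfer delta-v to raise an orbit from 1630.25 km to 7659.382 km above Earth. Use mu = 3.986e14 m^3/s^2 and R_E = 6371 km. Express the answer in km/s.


r1 = 8001.2500 km = 8.00125e+06 m
r2 = 14030.3820 km = 1.4030382e+07 m
dv1 = sqrt(mu/r1)*(sqrt(2*r2/(r1+r2)) - 1) = 907.4256 m/s
dv2 = sqrt(mu/r2)*(1 - sqrt(2*r1/(r1+r2))) = 787.4823 m/s
total dv = |dv1| + |dv2| = 907.4256 + 787.4823 = 1694.9078 m/s = 1.6949 km/s

1.6949 km/s


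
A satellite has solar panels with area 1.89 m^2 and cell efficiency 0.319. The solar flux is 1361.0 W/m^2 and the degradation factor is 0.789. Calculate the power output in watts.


P = area * eta * S * degradation
P = 1.89 * 0.319 * 1361.0 * 0.789
P = 647.4222 W

647.4222 W


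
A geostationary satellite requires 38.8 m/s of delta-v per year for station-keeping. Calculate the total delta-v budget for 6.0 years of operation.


dV = rate * years = 38.8 * 6.0
dV = 232.8000 m/s

232.8000 m/s


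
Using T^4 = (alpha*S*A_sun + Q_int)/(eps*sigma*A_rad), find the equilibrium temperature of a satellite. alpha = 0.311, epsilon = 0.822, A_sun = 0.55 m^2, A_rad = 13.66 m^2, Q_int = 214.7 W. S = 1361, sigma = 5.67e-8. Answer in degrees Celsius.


Numerator = alpha*S*A_sun + Q_int = 0.311*1361*0.55 + 214.7 = 447.4991 W
Denominator = eps*sigma*A_rad = 0.822*5.67e-8*13.66 = 6.3665708e-07 W/K^4
T^4 = 7.0288867e+08 K^4
T = 162.8252 K = -110.3248 C

-110.3248 degrees Celsius


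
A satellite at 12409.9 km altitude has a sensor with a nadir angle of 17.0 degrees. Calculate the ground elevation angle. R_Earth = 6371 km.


r = R_E + alt = 18780.9000 km
Law of sines in the satellite / Earth-center / ground-point triangle:
  sin(nadir)/R_E = sin(90 + el)/r  =>  cos(el) = (r/R_E)*sin(nadir)
cos(el) = (18780.9000 / 6371.0000) * sin(17.0 deg) = 0.8618747
el = arccos(0.8618747) = 30.4723 deg
(Earth-central angle = 90 - nadir - el = 42.5277 deg)

30.4723 degrees


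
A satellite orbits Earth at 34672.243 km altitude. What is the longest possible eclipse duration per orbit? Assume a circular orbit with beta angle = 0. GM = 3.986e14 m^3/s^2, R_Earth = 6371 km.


r = 41043.2430 km
T = 1379.1848 min
Eclipse fraction = arcsin(R_E/r)/pi = arcsin(6371.0000/41043.2430)/pi
= arcsin(0.1552265)/pi = 0.04961075
Eclipse duration = 0.04961075 * 1379.1848 = 68.4224 min

68.4224 minutes


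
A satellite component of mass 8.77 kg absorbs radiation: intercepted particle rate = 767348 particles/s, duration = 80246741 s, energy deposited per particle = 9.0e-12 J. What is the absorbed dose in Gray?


Total energy deposited = rate * time * E_per
  = 767348 * 80246741 * 9.0e-12 = 554.1946 J
Dose = E_total / mass = 554.1946 / 8.77
Dose = 63.1921 Gy

63.1921 Gy


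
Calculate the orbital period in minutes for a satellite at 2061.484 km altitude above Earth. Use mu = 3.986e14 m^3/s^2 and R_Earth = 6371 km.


r = 8432.4840 km = 8.432484e+06 m
T = 2*pi*sqrt(r^3/mu) = 2*pi*sqrt(5.9960684e+20 / 3.986e14)
T = 7706.2751 s = 128.4379 min

128.4379 minutes


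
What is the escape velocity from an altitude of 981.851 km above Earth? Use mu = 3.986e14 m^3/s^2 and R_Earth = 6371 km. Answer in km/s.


r = 6371.0 + 981.851 = 7352.8510 km = 7.352851e+06 m
v_esc = sqrt(2*mu/r) = sqrt(2*3.986e14 / 7.352851e+06)
v_esc = 10412.5179 m/s = 10.4125 km/s

10.4125 km/s


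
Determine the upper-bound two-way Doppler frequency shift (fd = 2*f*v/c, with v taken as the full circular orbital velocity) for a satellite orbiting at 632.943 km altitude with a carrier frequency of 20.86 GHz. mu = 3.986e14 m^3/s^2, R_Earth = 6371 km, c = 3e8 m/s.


r = 7.003943e+06 m
v = sqrt(mu/r) = 7543.9247 m/s (worst-case radial velocity)
f = 20.86 GHz = 2.086e+10 Hz
fd = 2*f*v/c = 2*2.086e+10*7543.9247/3.0e+08
fd = 1.0491085e+06 Hz

1.0491e+06 Hz


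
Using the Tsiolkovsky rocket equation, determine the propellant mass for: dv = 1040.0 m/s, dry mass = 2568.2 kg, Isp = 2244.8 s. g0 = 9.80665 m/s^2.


ve = Isp * g0 = 2244.8 * 9.80665 = 22013.967920 m/s
mass ratio = exp(dv/ve) = exp(1040.0/22013.967920) = 1.04837645
m_prop = m_dry * (mr - 1) = 2568.2 * (1.04837645 - 1)
m_prop = 124.2404 kg

124.2404 kg


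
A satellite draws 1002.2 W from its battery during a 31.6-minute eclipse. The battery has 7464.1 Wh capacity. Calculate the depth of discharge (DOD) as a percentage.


E_used = P * t / 60 = 1002.2 * 31.6 / 60 = 527.8253 Wh
DOD = E_used / E_total * 100 = 527.8253 / 7464.1 * 100
DOD = 7.0715 %

7.0715 %


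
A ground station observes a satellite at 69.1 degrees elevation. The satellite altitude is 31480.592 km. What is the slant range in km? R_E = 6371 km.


h = 31480.592 km, el = 69.1 deg
d = -R_E*sin(el) + sqrt((R_E*sin(el))^2 + 2*R_E*h + h^2)
d = -6371.0000*sin(1.2060) + sqrt((6371.0000*0.9342045)^2 + 2*6371.0000*31480.592 + 31480.592^2)
d = 31831.4798 km

31831.4798 km


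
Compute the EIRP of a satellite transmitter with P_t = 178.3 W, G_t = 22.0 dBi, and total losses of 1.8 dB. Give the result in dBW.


Pt = 178.3 W = 22.5115 dBW
EIRP = Pt_dBW + Gt - losses = 22.5115 + 22.0 - 1.8 = 42.7115 dBW

42.7115 dBW


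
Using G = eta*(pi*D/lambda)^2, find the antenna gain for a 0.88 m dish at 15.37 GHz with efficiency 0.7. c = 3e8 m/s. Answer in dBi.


lambda = c/f = 3e8 / 1.537e+10 = 0.01951854 m
G = eta*(pi*D/lambda)^2 = 0.7*(pi*0.88/0.01951854)^2
G = 14043.2735 (linear)
G = 10*log10(14043.2735) = 41.4747 dBi

41.4747 dBi


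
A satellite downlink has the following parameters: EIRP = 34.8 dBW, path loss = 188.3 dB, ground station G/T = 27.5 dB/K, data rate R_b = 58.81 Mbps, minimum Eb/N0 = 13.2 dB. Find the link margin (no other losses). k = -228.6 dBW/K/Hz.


C/N0 = EIRP - FSPL + G/T - k = 34.8 - 188.3 + 27.5 - (-228.6)
C/N0 = 102.6000 dB-Hz
R_b = 58.81 Mbps = 5.881e+07 bps -> 10*log10(R_b) = 77.6945 dB-Hz
Eb/N0 = C/N0 - 10*log10(R_b) = 102.6000 - 77.6945 = 24.9055 dB
Margin = Eb/N0 - Eb/N0_req = 24.9055 - 13.2 = 11.7055 dB (link closes)

11.7055 dB


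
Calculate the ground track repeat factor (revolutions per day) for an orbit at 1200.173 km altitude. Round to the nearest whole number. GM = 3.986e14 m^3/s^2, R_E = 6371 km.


r = 7.571173e+06 m
T = 2*pi*sqrt(r^3/mu) = 6556.2571 s = 109.2710 min
revs/day = 1440 / 109.2710 = 13.1783
Rounded: 13 revolutions per day

13 revolutions per day


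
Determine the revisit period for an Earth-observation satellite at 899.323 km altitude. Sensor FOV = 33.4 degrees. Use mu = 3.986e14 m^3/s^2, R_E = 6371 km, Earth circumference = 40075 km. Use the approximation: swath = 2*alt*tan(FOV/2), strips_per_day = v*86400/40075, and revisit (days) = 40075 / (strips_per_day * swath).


swath = 2*899.323*tan(0.29147) = 539.6197 km
v = sqrt(mu/r) = 7404.4328 m/s = 7.4044 km/s
strips/day = v*86400/40075 = 7.4044*86400/40075 = 15.9636
coverage/day = strips * swath = 15.9636 * 539.6197 = 8614.2956 km
revisit = 40075 / 8614.2956 = 4.6522 days

4.6522 days


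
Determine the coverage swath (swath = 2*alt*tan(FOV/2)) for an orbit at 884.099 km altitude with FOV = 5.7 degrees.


FOV = 5.7 deg = 0.09948377 rad
swath = 2 * alt * tan(FOV/2) = 2 * 884.099 * tan(0.04974188)
swath = 2 * 884.099 * 0.04978295
swath = 88.0261 km

88.0261 km


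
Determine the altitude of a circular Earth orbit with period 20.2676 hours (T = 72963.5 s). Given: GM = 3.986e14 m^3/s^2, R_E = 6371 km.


T = 72963.5 s
r = (mu*T^2/(4*pi^2))^(1/3) = (3.986e14 * 72963.5^2 / (4*pi^2))^(1/3)
r = 3.7739513e+07 m = 37739.5130 km
alt = r - R_E = 37739.5130 - 6371 = 31368.5130 km

31368.5130 km


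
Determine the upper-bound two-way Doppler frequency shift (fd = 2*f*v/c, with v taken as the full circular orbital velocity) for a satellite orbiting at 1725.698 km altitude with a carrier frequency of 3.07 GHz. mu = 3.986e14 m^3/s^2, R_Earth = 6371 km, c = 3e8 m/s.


r = 8.096698e+06 m
v = sqrt(mu/r) = 7016.4054 m/s (worst-case radial velocity)
f = 3.07 GHz = 3.07e+09 Hz
fd = 2*f*v/c = 2*3.07e+09*7016.4054/3.0e+08
fd = 143602.4314 Hz

143602.4314 Hz


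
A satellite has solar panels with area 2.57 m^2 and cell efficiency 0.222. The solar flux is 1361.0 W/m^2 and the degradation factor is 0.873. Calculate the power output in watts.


P = area * eta * S * degradation
P = 2.57 * 0.222 * 1361.0 * 0.873
P = 677.8888 W

677.8888 W


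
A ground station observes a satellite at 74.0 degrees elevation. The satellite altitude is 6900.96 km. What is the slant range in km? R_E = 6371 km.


h = 6900.96 km, el = 74.0 deg
d = -R_E*sin(el) + sqrt((R_E*sin(el))^2 + 2*R_E*h + h^2)
d = -6371.0000*sin(1.2915) + sqrt((6371.0000*0.9612617)^2 + 2*6371.0000*6900.96 + 6900.96^2)
d = 7031.0701 km

7031.0701 km


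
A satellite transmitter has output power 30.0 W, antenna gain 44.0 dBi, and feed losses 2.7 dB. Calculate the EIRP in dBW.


Pt = 30.0 W = 14.7712 dBW
EIRP = Pt_dBW + Gt - losses = 14.7712 + 44.0 - 2.7 = 56.0712 dBW

56.0712 dBW


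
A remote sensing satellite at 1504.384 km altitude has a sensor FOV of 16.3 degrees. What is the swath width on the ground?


FOV = 16.3 deg = 0.2844887 rad
swath = 2 * alt * tan(FOV/2) = 2 * 1504.384 * tan(0.1422443)
swath = 2 * 1504.384 * 0.1432115
swath = 430.8903 km

430.8903 km


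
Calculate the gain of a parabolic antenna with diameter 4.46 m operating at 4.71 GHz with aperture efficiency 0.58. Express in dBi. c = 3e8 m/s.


lambda = c/f = 3e8 / 4.71e+09 = 0.06369427 m
G = eta*(pi*D/lambda)^2 = 0.58*(pi*4.46/0.06369427)^2
G = 28067.0495 (linear)
G = 10*log10(28067.0495) = 44.4820 dBi

44.4820 dBi


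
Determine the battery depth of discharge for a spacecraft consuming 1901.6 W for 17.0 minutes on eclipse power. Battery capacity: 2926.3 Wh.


E_used = P * t / 60 = 1901.6 * 17.0 / 60 = 538.7867 Wh
DOD = E_used / E_total * 100 = 538.7867 / 2926.3 * 100
DOD = 18.4119 %

18.4119 %


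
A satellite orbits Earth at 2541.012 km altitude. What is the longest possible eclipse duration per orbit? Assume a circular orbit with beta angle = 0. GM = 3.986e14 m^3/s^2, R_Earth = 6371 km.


r = 8912.0120 km
T = 139.5480 min
Eclipse fraction = arcsin(R_E/r)/pi = arcsin(6371.0000/8912.0120)/pi
= arcsin(0.7148779)/pi = 0.2535177
Eclipse duration = 0.2535177 * 139.5480 = 35.3779 min

35.3779 minutes


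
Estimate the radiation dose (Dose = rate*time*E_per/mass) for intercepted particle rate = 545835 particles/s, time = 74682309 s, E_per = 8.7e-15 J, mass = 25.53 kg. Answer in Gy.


Total energy deposited = rate * time * E_per
  = 545835 * 74682309 * 8.7e-15 = 0.3546487 J
Dose = E_total / mass = 0.3546487 / 25.53
Dose = 0.01389145 Gy

0.0139 Gy


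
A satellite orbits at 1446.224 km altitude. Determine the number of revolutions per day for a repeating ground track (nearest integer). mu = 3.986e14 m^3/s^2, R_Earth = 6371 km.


r = 7.817224e+06 m
T = 2*pi*sqrt(r^3/mu) = 6878.4416 s = 114.6407 min
revs/day = 1440 / 114.6407 = 12.5610
Rounded: 13 revolutions per day

13 revolutions per day


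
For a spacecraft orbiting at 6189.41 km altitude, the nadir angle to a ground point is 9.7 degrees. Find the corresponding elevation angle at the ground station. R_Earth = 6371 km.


r = R_E + alt = 12560.4100 km
Law of sines in the satellite / Earth-center / ground-point triangle:
  sin(nadir)/R_E = sin(90 + el)/r  =>  cos(el) = (r/R_E)*sin(nadir)
cos(el) = (12560.4100 / 6371.0000) * sin(9.7 deg) = 0.3321764
el = arccos(0.3321764) = 70.5991 deg
(Earth-central angle = 90 - nadir - el = 9.7009 deg)

70.5991 degrees


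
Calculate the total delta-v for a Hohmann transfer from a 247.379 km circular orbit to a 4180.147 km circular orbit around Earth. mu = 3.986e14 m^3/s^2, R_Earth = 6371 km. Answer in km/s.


r1 = 6618.3790 km = 6.618379e+06 m
r2 = 10551.1470 km = 1.0551147e+07 m
dv1 = sqrt(mu/r1)*(sqrt(2*r2/(r1+r2)) - 1) = 843.0105 m/s
dv2 = sqrt(mu/r2)*(1 - sqrt(2*r1/(r1+r2))) = 749.6443 m/s
total dv = |dv1| + |dv2| = 843.0105 + 749.6443 = 1592.6547 m/s = 1.5927 km/s

1.5927 km/s


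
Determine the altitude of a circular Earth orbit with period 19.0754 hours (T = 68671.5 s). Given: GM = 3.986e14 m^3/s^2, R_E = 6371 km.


T = 68671.5 s
r = (mu*T^2/(4*pi^2))^(1/3) = (3.986e14 * 68671.5^2 / (4*pi^2))^(1/3)
r = 3.6244619e+07 m = 36244.6192 km
alt = r - R_E = 36244.6192 - 6371 = 29873.6192 km

29873.6192 km


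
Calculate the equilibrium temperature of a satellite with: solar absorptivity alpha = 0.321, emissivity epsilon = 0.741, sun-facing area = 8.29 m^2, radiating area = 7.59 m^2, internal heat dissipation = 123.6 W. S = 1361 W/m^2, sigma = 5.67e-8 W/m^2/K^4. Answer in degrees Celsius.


Numerator = alpha*S*A_sun + Q_int = 0.321*1361*8.29 + 123.6 = 3745.3435 W
Denominator = eps*sigma*A_rad = 0.741*5.67e-8*7.59 = 3.1889157e-07 W/K^4
T^4 = 1.1744881e+10 K^4
T = 329.2018 K = 56.0518 C

56.0518 degrees Celsius


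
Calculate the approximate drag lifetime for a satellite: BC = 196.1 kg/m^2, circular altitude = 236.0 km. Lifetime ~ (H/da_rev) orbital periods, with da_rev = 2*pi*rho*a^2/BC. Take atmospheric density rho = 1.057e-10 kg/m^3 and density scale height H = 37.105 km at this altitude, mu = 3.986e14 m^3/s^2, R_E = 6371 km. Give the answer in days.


a = R_E + alt = 6607.0000 km = 6.607e+06 m
da_rev = 2*pi*rho*a^2/BC = 2*pi*1.057e-10*(6.607e+06)^2/196.1 = 147.837931 m per revolution
N = H/da_rev = 37105.0000 m / 147.837931 m = 250.9843 revolutions
P = 2*pi*sqrt(a^3/mu) = 5344.6304 s
lifetime = N*P = 250.9843 * 5344.6304 = 1.3414183e+06 s = 15.5257 days

15.5257 days


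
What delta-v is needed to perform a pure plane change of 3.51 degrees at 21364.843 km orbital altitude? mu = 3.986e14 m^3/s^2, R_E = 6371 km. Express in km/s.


r = 27735.8430 km = 2.7735843e+07 m
V = sqrt(mu/r) = 3790.9492 m/s
di = 3.51 deg = 0.06126106 rad
dV = 2*V*sin(di/2) = 2*3790.9492*sin(0.03063053)
dV = 232.2012 m/s = 0.2322012 km/s

0.2322 km/s


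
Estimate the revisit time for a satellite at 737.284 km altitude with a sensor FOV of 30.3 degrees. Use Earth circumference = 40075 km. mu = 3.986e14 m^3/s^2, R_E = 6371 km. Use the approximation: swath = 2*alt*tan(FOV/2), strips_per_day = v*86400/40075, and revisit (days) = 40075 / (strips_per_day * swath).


swath = 2*737.284*tan(0.2644174) = 399.2498 km
v = sqrt(mu/r) = 7488.3522 m/s = 7.4884 km/s
strips/day = v*86400/40075 = 7.4884*86400/40075 = 16.1446
coverage/day = strips * swath = 16.1446 * 399.2498 = 6445.7161 km
revisit = 40075 / 6445.7161 = 6.2173 days

6.2173 days


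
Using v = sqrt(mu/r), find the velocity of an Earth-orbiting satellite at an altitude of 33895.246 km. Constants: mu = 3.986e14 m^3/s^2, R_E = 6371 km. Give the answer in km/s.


r = R_E + alt = 6371.0 + 33895.246 = 40266.2460 km = 4.0266246e+07 m
v = sqrt(mu/r) = sqrt(3.986e14 / 4.0266246e+07) = 3146.2851 m/s = 3.1463 km/s

3.1463 km/s


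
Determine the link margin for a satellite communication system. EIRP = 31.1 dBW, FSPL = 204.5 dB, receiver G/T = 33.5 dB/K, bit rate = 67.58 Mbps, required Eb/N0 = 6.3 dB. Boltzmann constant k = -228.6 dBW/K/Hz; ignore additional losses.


C/N0 = EIRP - FSPL + G/T - k = 31.1 - 204.5 + 33.5 - (-228.6)
C/N0 = 88.7000 dB-Hz
R_b = 67.58 Mbps = 6.758e+07 bps -> 10*log10(R_b) = 78.2982 dB-Hz
Eb/N0 = C/N0 - 10*log10(R_b) = 88.7000 - 78.2982 = 10.4018 dB
Margin = Eb/N0 - Eb/N0_req = 10.4018 - 6.3 = 4.1018 dB (link closes)

4.1018 dB


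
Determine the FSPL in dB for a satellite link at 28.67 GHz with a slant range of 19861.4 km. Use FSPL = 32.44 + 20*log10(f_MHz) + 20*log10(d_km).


f = 28.67 GHz = 28670.0000 MHz
d = 19861.4 km
FSPL = 32.44 + 20*log10(28670.0000) + 20*log10(19861.4)
FSPL = 32.44 + 89.1486 + 85.9602
FSPL = 207.5488 dB

207.5488 dB


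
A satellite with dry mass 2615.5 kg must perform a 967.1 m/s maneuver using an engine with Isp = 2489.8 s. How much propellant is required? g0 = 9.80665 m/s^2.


ve = Isp * g0 = 2489.8 * 9.80665 = 24416.597170 m/s
mass ratio = exp(dv/ve) = exp(967.1/24416.597170) = 1.04040317
m_prop = m_dry * (mr - 1) = 2615.5 * (1.04040317 - 1)
m_prop = 105.6745 kg

105.6745 kg


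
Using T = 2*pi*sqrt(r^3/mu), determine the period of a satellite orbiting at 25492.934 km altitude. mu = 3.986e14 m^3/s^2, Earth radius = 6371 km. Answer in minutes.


r = 31863.9340 km = 3.1863934e+07 m
T = 2*pi*sqrt(r^3/mu) = 2*pi*sqrt(3.235178e+22 / 3.986e14)
T = 56605.7191 s = 943.4287 min

943.4287 minutes


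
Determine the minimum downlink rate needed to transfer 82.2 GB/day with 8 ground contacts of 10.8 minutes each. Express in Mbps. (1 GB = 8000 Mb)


total contact time = 8 * 10.8 * 60 = 5184.0000 s
data = 82.2 GB = 657600.0000 Mb
rate = 657600.0000 / 5184.0000 = 126.8519 Mbps

126.8519 Mbps


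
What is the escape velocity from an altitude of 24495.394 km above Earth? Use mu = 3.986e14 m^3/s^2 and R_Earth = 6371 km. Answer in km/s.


r = 6371.0 + 24495.394 = 30866.3940 km = 3.0866394e+07 m
v_esc = sqrt(2*mu/r) = sqrt(2*3.986e14 / 3.0866394e+07)
v_esc = 5082.0706 m/s = 5.0821 km/s

5.0821 km/s


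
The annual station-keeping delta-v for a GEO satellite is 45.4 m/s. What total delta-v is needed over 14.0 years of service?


dV = rate * years = 45.4 * 14.0
dV = 635.6000 m/s

635.6000 m/s


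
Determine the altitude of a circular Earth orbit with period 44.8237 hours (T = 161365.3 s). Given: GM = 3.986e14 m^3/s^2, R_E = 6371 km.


T = 161365.3 s
r = (mu*T^2/(4*pi^2))^(1/3) = (3.986e14 * 161365.3^2 / (4*pi^2))^(1/3)
r = 6.4061822e+07 m = 64061.8219 km
alt = r - R_E = 64061.8219 - 6371 = 57690.8219 km

57690.8219 km


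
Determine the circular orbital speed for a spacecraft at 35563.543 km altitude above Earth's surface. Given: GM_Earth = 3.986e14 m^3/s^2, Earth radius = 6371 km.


r = R_E + alt = 6371.0 + 35563.543 = 41934.5430 km = 4.1934543e+07 m
v = sqrt(mu/r) = sqrt(3.986e14 / 4.1934543e+07) = 3083.0651 m/s = 3.0831 km/s

3.0831 km/s


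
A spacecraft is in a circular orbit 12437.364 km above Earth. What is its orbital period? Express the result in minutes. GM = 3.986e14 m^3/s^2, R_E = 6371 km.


r = 18808.3640 km = 1.8808364e+07 m
T = 2*pi*sqrt(r^3/mu) = 2*pi*sqrt(6.6535445e+21 / 3.986e14)
T = 25670.7025 s = 427.8450 min

427.8450 minutes


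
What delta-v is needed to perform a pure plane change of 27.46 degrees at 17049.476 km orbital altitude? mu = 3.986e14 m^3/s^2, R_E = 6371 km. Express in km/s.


r = 23420.4760 km = 2.3420476e+07 m
V = sqrt(mu/r) = 4125.4449 m/s
di = 27.46 deg = 0.4792674 rad
dV = 2*V*sin(di/2) = 2*4125.4449*sin(0.2396337)
dV = 1958.3224 m/s = 1.9583 km/s

1.9583 km/s


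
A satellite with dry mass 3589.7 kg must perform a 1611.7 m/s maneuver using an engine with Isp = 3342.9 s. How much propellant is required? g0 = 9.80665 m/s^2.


ve = Isp * g0 = 3342.9 * 9.80665 = 32782.650285 m/s
mass ratio = exp(dv/ve) = exp(1611.7/32782.650285) = 1.05039176
m_prop = m_dry * (mr - 1) = 3589.7 * (1.05039176 - 1)
m_prop = 180.8913 kg

180.8913 kg


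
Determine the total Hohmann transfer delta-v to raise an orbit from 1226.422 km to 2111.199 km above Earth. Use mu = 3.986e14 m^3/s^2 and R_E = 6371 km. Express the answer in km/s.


r1 = 7597.4220 km = 7.597422e+06 m
r2 = 8482.1990 km = 8.482199e+06 m
dv1 = sqrt(mu/r1)*(sqrt(2*r2/(r1+r2)) - 1) = 196.6115 m/s
dv2 = sqrt(mu/r2)*(1 - sqrt(2*r1/(r1+r2))) = 191.2687 m/s
total dv = |dv1| + |dv2| = 196.6115 + 191.2687 = 387.8802 m/s = 0.3878802 km/s

0.3879 km/s


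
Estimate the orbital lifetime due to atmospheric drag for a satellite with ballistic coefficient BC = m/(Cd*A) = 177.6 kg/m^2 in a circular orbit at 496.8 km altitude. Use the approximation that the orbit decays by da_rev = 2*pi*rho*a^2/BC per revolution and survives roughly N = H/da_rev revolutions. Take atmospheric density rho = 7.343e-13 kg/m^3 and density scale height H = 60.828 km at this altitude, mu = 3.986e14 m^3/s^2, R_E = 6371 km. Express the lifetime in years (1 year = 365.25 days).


a = R_E + alt = 6867.8000 km = 6.8678e+06 m
da_rev = 2*pi*rho*a^2/BC = 2*pi*7.343e-13*(6.8678e+06)^2/177.6 = 1.225309 m per revolution
N = H/da_rev = 60828.0000 m / 1.225309 m = 49642.9777 revolutions
P = 2*pi*sqrt(a^3/mu) = 5664.1883 s
lifetime = N*P = 49642.9777 * 5664.1883 = 2.8118717e+08 s = 3254.4812 days
years = 3254.4812 / 365.25 = 8.9103 years

8.9103 years


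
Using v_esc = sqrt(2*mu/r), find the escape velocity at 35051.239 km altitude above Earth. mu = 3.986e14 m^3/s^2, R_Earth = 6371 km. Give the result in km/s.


r = 6371.0 + 35051.239 = 41422.2390 km = 4.1422239e+07 m
v_esc = sqrt(2*mu/r) = sqrt(2*3.986e14 / 4.1422239e+07)
v_esc = 4386.9922 m/s = 4.3870 km/s

4.3870 km/s


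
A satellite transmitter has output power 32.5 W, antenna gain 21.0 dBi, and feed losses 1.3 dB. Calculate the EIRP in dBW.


Pt = 32.5 W = 15.1188 dBW
EIRP = Pt_dBW + Gt - losses = 15.1188 + 21.0 - 1.3 = 34.8188 dBW

34.8188 dBW


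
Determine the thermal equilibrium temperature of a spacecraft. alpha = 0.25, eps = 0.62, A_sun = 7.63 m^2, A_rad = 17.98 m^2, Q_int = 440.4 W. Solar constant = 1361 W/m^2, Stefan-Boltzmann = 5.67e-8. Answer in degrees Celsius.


Numerator = alpha*S*A_sun + Q_int = 0.25*1361*7.63 + 440.4 = 3036.5075 W
Denominator = eps*sigma*A_rad = 0.62*5.67e-8*17.98 = 6.3206892e-07 W/K^4
T^4 = 4.8040766e+09 K^4
T = 263.2707 K = -9.8793 C

-9.8793 degrees Celsius


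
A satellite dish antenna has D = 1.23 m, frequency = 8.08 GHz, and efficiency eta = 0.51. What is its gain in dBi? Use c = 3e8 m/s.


lambda = c/f = 3e8 / 8.08e+09 = 0.03712871 m
G = eta*(pi*D/lambda)^2 = 0.51*(pi*1.23/0.03712871)^2
G = 5524.0851 (linear)
G = 10*log10(5524.0851) = 37.4226 dBi

37.4226 dBi


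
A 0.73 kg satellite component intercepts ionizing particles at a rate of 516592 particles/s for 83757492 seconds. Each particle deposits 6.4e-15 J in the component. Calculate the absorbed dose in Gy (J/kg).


Total energy deposited = rate * time * E_per
  = 516592 * 83757492 * 6.4e-15 = 0.2769181 J
Dose = E_total / mass = 0.2769181 / 0.73
Dose = 0.3793398 Gy

0.3793 Gy


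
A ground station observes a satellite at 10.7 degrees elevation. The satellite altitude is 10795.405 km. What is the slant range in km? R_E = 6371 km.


h = 10795.405 km, el = 10.7 deg
d = -R_E*sin(el) + sqrt((R_E*sin(el))^2 + 2*R_E*h + h^2)
d = -6371.0000*sin(0.1867502) + sqrt((6371.0000*0.1856666)^2 + 2*6371.0000*10795.405 + 10795.405^2)
d = 14801.3299 km

14801.3299 km


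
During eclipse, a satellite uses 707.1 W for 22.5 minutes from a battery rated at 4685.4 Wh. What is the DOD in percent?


E_used = P * t / 60 = 707.1 * 22.5 / 60 = 265.1625 Wh
DOD = E_used / E_total * 100 = 265.1625 / 4685.4 * 100
DOD = 5.6593 %

5.6593 %


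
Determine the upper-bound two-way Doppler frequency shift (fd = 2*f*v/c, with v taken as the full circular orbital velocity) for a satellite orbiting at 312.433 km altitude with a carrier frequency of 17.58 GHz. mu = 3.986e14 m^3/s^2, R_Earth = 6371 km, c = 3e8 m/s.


r = 6.683433e+06 m
v = sqrt(mu/r) = 7722.6944 m/s (worst-case radial velocity)
f = 17.58 GHz = 1.758e+10 Hz
fd = 2*f*v/c = 2*1.758e+10*7722.6944/3.0e+08
fd = 905099.7804 Hz

905099.7804 Hz


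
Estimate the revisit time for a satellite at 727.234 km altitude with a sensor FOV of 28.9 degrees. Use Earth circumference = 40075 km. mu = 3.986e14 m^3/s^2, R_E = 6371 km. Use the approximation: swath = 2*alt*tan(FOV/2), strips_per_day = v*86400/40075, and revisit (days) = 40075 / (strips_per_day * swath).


swath = 2*727.234*tan(0.2522001) = 374.7972 km
v = sqrt(mu/r) = 7493.6515 m/s = 7.4937 km/s
strips/day = v*86400/40075 = 7.4937*86400/40075 = 16.1560
coverage/day = strips * swath = 16.1560 * 374.7972 = 6055.2208 km
revisit = 40075 / 6055.2208 = 6.6183 days

6.6183 days
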